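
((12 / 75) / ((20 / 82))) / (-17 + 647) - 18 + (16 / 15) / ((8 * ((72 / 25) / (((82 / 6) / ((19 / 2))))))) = -241481603 / 13466250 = -17.93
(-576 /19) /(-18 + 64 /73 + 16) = 21024 /779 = 26.99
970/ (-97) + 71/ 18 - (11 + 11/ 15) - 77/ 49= -12197/ 630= -19.36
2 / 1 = 2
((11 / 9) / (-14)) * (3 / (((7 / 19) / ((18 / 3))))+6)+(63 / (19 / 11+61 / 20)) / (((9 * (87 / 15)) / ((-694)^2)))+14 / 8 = 2180600687627 / 17921652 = 121674.09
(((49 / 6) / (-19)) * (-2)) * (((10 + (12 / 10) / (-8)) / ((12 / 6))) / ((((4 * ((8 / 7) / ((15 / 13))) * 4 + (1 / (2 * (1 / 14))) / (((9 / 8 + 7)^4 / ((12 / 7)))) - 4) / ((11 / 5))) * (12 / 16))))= 530721216025 / 506418516888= 1.05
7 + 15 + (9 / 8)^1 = 185 / 8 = 23.12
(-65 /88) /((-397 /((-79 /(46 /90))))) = -231075 /803528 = -0.29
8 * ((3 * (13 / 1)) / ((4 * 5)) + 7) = 358 / 5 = 71.60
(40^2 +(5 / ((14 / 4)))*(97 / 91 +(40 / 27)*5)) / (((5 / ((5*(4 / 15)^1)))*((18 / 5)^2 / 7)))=138632950 / 597051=232.20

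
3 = 3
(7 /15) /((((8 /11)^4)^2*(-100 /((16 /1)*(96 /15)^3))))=-1500512167 /6000000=-250.09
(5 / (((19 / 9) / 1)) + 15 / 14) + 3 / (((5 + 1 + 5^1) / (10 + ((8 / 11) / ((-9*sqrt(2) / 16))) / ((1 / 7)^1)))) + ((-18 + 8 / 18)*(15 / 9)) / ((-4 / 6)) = 1318175 / 26334 - 448*sqrt(2) / 363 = 48.31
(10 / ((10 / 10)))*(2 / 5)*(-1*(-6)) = 24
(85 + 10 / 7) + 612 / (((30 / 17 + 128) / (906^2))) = 29890589419 / 7721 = 3871336.54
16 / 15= 1.07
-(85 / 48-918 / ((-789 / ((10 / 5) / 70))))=-797113 / 441840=-1.80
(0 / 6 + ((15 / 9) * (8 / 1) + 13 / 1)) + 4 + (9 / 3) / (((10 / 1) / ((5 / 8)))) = 1465 / 48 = 30.52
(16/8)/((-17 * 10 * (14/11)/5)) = -11/238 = -0.05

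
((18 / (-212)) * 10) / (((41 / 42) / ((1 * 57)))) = -107730 / 2173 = -49.58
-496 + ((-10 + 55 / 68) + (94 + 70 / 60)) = -83645 / 204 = -410.02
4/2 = 2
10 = 10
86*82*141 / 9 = 331444 / 3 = 110481.33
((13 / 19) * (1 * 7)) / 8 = 91 / 152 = 0.60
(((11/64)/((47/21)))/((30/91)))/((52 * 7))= 77/120320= 0.00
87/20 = 4.35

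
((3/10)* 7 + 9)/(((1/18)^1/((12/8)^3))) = 26973/40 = 674.32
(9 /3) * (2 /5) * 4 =24 /5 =4.80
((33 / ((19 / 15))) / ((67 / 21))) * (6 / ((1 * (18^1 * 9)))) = 385 / 1273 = 0.30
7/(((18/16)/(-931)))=-52136/9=-5792.89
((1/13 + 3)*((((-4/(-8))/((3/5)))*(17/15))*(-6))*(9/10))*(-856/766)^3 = 21.90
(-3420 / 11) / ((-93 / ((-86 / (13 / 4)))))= -392160 / 4433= -88.46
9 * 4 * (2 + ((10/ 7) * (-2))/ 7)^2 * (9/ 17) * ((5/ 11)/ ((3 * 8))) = 410670/ 448987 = 0.91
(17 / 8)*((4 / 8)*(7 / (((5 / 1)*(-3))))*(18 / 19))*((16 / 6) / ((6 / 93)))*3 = -58.25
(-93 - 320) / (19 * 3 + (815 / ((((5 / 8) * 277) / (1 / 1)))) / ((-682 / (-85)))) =-5572963 / 777067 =-7.17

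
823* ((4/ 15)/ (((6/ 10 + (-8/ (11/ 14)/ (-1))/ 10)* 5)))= 36212/ 1335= 27.13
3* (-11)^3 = -3993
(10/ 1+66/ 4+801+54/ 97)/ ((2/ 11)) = 1767073/ 388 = 4554.31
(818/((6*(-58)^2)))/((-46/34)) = -0.03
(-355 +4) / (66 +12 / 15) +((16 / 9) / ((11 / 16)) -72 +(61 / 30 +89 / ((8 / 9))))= 18179489 / 661320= 27.49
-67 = -67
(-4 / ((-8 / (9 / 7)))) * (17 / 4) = 153 / 56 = 2.73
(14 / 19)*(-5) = -70 / 19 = -3.68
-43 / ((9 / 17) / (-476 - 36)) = 374272 / 9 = 41585.78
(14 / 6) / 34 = 0.07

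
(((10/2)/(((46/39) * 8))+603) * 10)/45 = 74033/552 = 134.12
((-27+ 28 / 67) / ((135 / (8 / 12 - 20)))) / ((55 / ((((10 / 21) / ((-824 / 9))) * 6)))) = -51649 / 23911965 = -0.00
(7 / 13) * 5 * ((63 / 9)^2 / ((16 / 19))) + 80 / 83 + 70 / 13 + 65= 3936315 / 17264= 228.01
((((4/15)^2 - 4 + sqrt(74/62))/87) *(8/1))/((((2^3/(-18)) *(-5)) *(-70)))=884/380625 - 3 *sqrt(1147)/157325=0.00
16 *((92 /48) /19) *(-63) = -101.68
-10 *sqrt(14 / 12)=-5 *sqrt(42) / 3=-10.80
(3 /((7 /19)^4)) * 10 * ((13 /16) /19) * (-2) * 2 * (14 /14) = -1337505 /4802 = -278.53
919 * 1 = 919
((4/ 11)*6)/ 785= 0.00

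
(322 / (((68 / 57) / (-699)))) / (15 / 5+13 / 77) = -493933671 / 8296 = -59538.77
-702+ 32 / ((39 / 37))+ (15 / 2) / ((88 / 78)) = -2282257 / 3432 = -664.99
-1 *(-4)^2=-16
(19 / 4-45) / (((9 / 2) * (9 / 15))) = -805 / 54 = -14.91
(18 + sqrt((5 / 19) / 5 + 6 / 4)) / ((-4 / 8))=-36-sqrt(2242) / 19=-38.49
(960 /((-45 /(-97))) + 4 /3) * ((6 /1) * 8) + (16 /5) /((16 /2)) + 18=497052 /5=99410.40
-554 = -554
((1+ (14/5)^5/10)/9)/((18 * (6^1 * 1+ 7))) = 284537/32906250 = 0.01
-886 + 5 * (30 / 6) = -861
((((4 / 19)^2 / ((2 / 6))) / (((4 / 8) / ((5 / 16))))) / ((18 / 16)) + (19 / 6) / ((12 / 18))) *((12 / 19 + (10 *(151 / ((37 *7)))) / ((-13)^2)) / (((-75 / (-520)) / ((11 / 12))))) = 63666492857 / 3117724155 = 20.42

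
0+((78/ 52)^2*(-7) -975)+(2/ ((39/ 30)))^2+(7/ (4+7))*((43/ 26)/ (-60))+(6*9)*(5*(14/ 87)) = -6113199467/ 6469320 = -944.95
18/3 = 6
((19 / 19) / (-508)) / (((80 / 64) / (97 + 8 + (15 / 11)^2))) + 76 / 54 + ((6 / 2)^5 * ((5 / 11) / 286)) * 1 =17533459 / 10787634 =1.63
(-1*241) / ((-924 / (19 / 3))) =4579 / 2772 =1.65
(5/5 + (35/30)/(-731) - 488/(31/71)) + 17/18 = -227552950/203949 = -1115.73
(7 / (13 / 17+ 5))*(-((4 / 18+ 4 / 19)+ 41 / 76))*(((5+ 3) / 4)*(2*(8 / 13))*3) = -340 / 39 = -8.72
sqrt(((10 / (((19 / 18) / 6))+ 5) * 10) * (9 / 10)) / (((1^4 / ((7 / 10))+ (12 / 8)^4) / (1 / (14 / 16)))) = 1920 * sqrt(893) / 13813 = 4.15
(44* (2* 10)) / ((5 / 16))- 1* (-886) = 3702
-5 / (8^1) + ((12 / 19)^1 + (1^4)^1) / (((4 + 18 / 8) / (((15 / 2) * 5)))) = 1393 / 152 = 9.16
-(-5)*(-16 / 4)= -20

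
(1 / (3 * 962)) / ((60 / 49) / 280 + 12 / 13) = 0.00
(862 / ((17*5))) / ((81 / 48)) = 13792 / 2295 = 6.01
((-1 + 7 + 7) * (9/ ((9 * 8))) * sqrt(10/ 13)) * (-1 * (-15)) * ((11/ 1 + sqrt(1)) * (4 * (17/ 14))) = 765 * sqrt(130)/ 7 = 1246.05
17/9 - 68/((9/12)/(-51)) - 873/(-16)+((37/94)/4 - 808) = 26209417/6768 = 3872.55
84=84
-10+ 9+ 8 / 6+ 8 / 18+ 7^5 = 151270 / 9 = 16807.78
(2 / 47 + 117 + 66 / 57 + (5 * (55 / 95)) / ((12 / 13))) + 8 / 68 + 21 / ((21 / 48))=30869785 / 182172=169.45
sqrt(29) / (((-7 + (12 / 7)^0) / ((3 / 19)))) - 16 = -16 - sqrt(29) / 38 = -16.14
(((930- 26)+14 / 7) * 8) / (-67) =-7248 / 67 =-108.18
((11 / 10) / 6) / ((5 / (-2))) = -11 / 150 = -0.07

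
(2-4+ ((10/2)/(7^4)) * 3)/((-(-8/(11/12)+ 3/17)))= -895169/3839199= -0.23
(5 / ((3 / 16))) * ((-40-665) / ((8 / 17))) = -39950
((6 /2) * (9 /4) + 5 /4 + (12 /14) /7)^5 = 9986547231968 /282475249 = 35353.71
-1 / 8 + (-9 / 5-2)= -157 / 40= -3.92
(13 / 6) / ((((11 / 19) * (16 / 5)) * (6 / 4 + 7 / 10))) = 0.53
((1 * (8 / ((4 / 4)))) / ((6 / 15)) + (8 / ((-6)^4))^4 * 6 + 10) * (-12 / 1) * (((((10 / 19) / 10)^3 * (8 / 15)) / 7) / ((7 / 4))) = -55099802896 / 24112692512685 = -0.00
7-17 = -10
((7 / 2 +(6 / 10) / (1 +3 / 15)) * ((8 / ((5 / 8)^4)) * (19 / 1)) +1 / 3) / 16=7471729 / 30000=249.06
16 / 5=3.20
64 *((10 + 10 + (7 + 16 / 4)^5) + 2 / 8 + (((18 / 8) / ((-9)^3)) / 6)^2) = 608710159441 / 59049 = 10308560.00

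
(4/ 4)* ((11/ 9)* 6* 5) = 110/ 3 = 36.67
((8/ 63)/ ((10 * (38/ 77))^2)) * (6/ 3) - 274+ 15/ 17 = -377113276/ 1380825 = -273.11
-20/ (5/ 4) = -16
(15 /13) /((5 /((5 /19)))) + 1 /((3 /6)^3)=1991 /247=8.06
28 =28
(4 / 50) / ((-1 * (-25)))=0.00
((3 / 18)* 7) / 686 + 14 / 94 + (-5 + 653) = 17912291 / 27636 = 648.15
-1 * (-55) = 55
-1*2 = -2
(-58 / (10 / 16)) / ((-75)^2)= -464 / 28125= -0.02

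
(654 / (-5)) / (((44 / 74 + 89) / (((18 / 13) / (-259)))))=3924 / 502775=0.01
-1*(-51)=51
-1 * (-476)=476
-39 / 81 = -13 / 27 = -0.48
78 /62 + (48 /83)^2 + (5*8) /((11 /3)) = 29368125 /2349149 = 12.50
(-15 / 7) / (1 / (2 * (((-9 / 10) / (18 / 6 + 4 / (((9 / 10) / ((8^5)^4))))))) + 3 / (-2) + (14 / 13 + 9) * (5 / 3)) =31590 / 41966342767689229725493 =0.00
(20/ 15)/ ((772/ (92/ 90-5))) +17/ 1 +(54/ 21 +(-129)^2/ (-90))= -60309409/ 364770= -165.34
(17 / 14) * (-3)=-51 / 14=-3.64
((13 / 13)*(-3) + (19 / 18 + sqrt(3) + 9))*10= 10*sqrt(3) + 635 / 9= 87.88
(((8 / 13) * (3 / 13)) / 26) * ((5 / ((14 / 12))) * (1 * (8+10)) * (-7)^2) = 45360 / 2197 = 20.65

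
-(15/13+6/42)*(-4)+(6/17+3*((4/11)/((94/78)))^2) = 2403610106/413496083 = 5.81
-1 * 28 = -28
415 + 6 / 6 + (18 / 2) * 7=479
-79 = -79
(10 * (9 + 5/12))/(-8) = -11.77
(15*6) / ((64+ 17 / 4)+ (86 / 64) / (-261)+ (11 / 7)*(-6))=1052352 / 687727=1.53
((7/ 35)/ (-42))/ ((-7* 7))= 1/ 10290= 0.00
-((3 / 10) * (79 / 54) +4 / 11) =-1589 / 1980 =-0.80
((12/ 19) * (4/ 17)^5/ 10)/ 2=3072/ 134886415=0.00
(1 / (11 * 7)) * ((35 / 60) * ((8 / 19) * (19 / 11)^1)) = 2 / 363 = 0.01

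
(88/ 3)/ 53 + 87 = 13921/ 159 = 87.55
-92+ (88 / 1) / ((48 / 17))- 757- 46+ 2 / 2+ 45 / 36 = -10339 / 12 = -861.58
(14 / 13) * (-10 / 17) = -140 / 221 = -0.63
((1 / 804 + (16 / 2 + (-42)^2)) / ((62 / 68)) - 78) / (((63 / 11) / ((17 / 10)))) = 4347315599 / 7851060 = 553.72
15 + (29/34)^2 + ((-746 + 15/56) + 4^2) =-11555451/16184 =-714.00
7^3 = 343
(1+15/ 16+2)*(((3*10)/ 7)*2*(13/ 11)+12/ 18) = 3741/ 88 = 42.51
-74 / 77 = -0.96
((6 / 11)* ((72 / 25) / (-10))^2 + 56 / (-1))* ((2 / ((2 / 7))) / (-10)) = 33660284 / 859375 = 39.17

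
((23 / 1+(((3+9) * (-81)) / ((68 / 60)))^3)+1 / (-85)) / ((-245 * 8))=1106915642521 / 3439100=321862.01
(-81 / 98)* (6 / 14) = -243 / 686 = -0.35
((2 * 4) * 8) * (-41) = -2624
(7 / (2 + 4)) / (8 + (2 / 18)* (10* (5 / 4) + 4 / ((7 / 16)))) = 0.11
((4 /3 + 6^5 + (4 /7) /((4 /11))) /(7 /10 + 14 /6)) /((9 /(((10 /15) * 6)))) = 6534280 /5733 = 1139.77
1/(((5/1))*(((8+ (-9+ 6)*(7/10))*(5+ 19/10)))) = 20/4071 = 0.00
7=7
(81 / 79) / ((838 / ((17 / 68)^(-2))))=648 / 33101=0.02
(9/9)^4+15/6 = 7/2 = 3.50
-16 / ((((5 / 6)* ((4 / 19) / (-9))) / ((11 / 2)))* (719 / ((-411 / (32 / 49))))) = -113644377 / 28760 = -3951.47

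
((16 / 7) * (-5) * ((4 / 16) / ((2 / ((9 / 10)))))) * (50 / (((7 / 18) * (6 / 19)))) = -25650 / 49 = -523.47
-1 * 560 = -560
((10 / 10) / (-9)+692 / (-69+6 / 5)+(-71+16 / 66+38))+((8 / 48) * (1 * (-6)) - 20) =-716809 / 11187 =-64.08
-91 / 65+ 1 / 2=-9 / 10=-0.90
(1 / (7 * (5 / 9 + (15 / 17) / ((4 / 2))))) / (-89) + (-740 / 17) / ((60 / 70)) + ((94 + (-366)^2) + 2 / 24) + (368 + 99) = 5212325154451 / 38763060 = 134466.30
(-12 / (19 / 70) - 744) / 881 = -14976 / 16739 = -0.89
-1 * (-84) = 84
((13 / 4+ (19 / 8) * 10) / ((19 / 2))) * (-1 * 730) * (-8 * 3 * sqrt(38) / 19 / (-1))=-946080 * sqrt(38) / 361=-16155.20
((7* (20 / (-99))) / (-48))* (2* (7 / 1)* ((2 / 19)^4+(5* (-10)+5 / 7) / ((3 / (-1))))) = 6.78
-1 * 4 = -4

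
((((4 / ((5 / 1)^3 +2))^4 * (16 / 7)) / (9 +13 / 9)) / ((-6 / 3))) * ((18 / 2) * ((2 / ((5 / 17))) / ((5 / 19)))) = -53581824 / 2139689672225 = -0.00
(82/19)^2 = 6724/361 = 18.63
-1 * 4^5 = -1024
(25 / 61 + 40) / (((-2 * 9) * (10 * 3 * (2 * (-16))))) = 493 / 210816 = 0.00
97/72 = 1.35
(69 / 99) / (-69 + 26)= -23 / 1419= -0.02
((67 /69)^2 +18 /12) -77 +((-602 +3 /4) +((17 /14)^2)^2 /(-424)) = -52408562282297 /77548996224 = -675.81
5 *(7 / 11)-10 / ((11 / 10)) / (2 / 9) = -415 / 11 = -37.73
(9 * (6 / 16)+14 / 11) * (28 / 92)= 2863 / 2024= 1.41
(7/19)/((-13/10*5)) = -14/247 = -0.06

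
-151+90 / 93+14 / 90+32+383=369847 / 1395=265.12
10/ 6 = 5/ 3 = 1.67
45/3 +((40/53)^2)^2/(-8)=14.96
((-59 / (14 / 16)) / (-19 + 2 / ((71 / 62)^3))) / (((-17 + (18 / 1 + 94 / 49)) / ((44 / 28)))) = 168933992 / 82207489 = 2.05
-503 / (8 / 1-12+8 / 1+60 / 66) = -5533 / 54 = -102.46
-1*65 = -65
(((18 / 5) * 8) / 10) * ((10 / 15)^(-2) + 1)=234 / 25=9.36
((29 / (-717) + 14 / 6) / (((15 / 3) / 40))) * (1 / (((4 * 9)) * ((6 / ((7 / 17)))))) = 3836 / 109701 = 0.03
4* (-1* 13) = -52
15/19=0.79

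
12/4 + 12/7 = 33/7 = 4.71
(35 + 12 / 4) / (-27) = -38 / 27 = -1.41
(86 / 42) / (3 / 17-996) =-731 / 355509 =-0.00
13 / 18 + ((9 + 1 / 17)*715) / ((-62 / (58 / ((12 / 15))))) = -35919962 / 4743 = -7573.26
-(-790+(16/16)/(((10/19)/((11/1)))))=7691/10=769.10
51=51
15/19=0.79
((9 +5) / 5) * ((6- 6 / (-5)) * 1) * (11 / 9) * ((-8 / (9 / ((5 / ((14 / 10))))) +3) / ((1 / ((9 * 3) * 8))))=-23232 / 25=-929.28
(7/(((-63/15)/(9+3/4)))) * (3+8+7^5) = -546585/2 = -273292.50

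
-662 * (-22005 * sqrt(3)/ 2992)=7283655 * sqrt(3)/ 1496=8432.93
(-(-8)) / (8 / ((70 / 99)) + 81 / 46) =0.61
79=79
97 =97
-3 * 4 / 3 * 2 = -8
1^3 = 1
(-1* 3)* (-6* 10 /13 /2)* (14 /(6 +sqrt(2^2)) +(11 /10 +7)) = 1773 /26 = 68.19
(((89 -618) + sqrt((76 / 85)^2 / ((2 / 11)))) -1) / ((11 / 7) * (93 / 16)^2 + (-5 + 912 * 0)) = -10.98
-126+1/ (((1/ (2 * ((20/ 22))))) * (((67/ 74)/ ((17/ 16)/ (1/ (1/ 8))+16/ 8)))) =-1435287/ 11792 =-121.72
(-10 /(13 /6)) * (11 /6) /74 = -55 /481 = -0.11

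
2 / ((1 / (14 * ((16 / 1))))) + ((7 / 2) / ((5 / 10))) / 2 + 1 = 905 / 2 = 452.50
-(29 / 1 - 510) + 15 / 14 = 6749 / 14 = 482.07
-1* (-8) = 8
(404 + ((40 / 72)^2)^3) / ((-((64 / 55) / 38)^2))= -234477193532725 / 544195584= -430869.34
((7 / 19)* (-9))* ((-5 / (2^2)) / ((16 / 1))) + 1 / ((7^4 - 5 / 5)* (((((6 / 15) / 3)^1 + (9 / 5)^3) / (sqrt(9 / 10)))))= 3* sqrt(10) / 143168 + 315 / 1216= 0.26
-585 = -585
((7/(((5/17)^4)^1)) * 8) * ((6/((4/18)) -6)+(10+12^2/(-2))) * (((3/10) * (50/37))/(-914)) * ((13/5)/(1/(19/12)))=5920720169/10568125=560.24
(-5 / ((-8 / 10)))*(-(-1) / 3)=25 / 12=2.08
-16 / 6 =-8 / 3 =-2.67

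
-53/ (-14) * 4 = 106/ 7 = 15.14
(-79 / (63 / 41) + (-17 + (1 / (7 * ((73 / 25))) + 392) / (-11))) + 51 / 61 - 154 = -793754770 / 3085929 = -257.22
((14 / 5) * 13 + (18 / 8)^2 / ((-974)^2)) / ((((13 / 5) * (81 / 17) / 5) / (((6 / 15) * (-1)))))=-5.88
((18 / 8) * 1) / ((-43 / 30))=-135 / 86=-1.57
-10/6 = -5/3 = -1.67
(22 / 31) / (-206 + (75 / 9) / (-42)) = -2772 / 805411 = -0.00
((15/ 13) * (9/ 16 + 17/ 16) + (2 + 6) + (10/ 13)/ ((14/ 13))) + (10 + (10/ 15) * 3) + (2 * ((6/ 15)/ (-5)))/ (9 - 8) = 31401/ 1400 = 22.43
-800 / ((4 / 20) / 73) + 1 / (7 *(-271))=-553924001 / 1897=-292000.00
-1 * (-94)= 94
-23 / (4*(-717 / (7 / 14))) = 23 / 5736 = 0.00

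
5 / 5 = 1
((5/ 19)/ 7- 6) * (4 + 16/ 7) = -34892/ 931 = -37.48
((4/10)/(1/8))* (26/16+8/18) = 298/45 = 6.62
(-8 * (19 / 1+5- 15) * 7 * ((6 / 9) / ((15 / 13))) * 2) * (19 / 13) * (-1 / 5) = 4256 / 25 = 170.24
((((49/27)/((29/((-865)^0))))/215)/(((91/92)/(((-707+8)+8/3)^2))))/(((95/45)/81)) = 8431095372/1540045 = 5474.58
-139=-139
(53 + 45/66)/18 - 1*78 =-75.02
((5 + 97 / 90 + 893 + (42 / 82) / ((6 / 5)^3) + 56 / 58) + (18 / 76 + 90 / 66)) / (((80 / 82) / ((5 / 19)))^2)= 1102734543721 / 16804001280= 65.62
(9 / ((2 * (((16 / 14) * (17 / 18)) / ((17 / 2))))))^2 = 321489 / 256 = 1255.82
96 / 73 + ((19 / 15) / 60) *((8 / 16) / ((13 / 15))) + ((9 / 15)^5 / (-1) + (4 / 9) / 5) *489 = 160601041 / 23725000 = 6.77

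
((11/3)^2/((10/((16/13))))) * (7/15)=0.77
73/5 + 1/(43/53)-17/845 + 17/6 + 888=39531569/43602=906.65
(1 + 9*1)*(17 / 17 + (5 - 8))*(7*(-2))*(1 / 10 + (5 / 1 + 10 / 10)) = 1708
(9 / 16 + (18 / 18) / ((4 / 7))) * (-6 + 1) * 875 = -161875 / 16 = -10117.19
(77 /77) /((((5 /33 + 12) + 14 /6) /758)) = 52.33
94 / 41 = 2.29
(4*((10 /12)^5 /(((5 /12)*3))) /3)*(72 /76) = 625 /1539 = 0.41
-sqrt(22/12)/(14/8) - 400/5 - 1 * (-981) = 900.23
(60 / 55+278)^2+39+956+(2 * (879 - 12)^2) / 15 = 108362721 / 605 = 179111.94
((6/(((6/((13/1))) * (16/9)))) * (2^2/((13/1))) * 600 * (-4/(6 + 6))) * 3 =-1350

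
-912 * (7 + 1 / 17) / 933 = -36480 / 5287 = -6.90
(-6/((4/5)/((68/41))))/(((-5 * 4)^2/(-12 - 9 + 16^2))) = -2397/328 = -7.31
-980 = -980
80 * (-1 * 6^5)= -622080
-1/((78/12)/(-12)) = 24/13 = 1.85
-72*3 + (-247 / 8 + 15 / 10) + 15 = -1843 / 8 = -230.38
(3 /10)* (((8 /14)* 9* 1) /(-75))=-18 /875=-0.02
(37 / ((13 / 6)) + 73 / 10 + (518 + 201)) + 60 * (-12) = 3039 / 130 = 23.38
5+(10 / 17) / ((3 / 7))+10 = 835 / 51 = 16.37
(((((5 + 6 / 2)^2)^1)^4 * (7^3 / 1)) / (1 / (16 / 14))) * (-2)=-13153337344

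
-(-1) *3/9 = 0.33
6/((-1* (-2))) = 3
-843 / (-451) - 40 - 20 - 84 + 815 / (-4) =-623969 / 1804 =-345.88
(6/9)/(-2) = -1/3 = -0.33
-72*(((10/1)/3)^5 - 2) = -796112/27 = -29485.63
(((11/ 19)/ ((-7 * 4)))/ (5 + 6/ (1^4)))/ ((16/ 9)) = -9/ 8512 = -0.00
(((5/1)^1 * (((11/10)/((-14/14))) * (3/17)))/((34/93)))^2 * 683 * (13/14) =83629178919/18708704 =4470.07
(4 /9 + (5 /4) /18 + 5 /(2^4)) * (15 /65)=119 /624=0.19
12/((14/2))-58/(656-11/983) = 7338946/4513859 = 1.63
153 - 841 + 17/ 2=-1359/ 2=-679.50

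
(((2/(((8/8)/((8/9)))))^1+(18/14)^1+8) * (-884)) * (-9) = 616148/7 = 88021.14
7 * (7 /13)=49 /13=3.77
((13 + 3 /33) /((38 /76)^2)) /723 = 192 /2651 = 0.07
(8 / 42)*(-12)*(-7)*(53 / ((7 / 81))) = 68688 / 7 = 9812.57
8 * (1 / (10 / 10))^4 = 8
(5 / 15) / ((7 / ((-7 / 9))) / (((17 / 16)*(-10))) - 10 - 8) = -85 / 4374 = -0.02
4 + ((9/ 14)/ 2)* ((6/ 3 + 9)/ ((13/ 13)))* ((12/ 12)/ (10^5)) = 11200099/ 2800000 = 4.00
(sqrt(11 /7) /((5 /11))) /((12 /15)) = 11*sqrt(77) /28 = 3.45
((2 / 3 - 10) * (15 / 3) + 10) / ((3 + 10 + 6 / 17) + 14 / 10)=-425 / 171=-2.49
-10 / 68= -5 / 34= -0.15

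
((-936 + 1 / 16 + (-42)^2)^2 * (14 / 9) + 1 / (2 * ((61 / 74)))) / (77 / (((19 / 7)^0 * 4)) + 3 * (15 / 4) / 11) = 52613.82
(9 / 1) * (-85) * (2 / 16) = -765 / 8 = -95.62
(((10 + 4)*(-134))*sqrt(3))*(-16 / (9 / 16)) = 480256*sqrt(3) / 9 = 92425.31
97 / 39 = 2.49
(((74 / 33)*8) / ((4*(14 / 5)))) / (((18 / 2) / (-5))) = -1850 / 2079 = -0.89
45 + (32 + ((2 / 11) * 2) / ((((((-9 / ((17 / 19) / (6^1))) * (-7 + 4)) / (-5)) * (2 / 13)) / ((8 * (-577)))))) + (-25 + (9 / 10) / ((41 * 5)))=12261177761 / 34704450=353.30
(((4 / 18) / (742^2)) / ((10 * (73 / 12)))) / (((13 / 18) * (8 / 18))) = 27 / 1306213090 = 0.00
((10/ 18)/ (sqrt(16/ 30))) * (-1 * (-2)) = 5 * sqrt(30)/ 18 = 1.52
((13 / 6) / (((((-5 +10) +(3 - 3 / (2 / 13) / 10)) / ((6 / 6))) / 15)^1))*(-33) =-1950 / 11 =-177.27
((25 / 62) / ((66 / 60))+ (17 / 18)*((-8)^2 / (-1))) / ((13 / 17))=-78.56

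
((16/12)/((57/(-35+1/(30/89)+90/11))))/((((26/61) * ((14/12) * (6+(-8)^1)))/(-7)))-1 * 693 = -85209776/122265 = -696.93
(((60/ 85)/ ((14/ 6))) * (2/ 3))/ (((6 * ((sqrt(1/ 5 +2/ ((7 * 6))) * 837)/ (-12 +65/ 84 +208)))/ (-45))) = -82645 * sqrt(2730)/ 6042582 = -0.71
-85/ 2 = -42.50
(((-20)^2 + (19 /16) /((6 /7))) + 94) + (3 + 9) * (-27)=171.39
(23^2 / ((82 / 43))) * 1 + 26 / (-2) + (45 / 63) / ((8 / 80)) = 155867 / 574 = 271.55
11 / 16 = 0.69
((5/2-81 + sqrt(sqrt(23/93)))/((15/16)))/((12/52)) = -16328/45 + 208 *23^(1/4) *93^(3/4)/4185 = -359.58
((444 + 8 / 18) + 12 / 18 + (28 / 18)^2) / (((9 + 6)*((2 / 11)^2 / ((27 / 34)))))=438625 / 612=716.71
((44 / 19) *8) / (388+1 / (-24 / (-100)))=2112 / 44707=0.05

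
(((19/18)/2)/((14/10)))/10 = 19/504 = 0.04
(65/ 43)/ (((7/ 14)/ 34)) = 4420/ 43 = 102.79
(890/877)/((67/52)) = 46280/58759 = 0.79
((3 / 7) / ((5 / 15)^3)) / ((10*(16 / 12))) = 243 / 280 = 0.87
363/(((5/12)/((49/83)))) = 213444/415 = 514.32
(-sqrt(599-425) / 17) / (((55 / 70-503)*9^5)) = 0.00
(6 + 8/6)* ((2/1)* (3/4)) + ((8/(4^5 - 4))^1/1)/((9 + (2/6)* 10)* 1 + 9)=29921/2720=11.00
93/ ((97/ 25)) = 2325/ 97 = 23.97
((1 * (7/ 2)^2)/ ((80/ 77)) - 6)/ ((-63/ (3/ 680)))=-109/ 268800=-0.00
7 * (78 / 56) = 39 / 4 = 9.75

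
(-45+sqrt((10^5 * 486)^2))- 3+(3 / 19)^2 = 17544582681 / 361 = 48599952.02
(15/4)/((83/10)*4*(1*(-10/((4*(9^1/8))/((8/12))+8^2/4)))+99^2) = 1365/3562252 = 0.00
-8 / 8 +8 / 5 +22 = 113 / 5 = 22.60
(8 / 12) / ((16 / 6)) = 1 / 4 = 0.25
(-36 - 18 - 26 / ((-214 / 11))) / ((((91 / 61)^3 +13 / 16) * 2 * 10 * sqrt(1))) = -1023230348 / 1605844123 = -0.64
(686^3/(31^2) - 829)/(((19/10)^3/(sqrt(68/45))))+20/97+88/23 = 8996/2231+128812874800 * sqrt(85)/19774497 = 60060.98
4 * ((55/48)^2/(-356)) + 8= 1637423/205056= 7.99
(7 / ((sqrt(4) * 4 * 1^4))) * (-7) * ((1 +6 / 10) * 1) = -49 / 5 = -9.80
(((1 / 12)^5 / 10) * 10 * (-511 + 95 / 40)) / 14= -4069 / 27869184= -0.00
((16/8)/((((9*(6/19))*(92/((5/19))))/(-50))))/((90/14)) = -175/11178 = -0.02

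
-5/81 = -0.06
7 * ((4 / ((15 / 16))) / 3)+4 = 628 / 45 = 13.96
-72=-72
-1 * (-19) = 19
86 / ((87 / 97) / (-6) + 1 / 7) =-116788 / 9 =-12976.44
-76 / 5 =-15.20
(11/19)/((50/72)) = 396/475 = 0.83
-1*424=-424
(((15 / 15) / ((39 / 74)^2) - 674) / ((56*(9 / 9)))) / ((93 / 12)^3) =-8157424 / 317184777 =-0.03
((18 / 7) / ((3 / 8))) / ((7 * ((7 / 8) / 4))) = 1536 / 343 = 4.48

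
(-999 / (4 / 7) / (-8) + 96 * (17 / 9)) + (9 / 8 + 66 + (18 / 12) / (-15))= 224107 / 480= 466.89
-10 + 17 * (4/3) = 38/3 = 12.67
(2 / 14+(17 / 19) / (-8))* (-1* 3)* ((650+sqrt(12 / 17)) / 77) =-2925 / 3724- 9* sqrt(51) / 63308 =-0.79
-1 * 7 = -7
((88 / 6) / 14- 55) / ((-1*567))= 1133 / 11907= 0.10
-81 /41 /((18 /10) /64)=-70.24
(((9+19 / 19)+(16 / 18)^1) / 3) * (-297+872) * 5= 281750 / 27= 10435.19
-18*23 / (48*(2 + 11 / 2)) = -23 / 20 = -1.15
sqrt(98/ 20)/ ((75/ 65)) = 91*sqrt(10)/ 150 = 1.92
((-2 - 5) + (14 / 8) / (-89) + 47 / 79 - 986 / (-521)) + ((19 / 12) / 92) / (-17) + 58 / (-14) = -8.68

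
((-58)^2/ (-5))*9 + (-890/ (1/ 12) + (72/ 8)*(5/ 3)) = -83601/ 5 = -16720.20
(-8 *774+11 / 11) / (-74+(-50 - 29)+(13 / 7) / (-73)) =3163601 / 78196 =40.46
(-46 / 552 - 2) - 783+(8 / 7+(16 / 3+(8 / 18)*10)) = -195089 / 252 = -774.16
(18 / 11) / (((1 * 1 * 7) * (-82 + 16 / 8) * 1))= -9 / 3080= -0.00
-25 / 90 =-5 / 18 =-0.28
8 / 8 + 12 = 13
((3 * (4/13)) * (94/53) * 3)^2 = 11451456/474721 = 24.12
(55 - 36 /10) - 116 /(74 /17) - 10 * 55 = -97171 /185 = -525.25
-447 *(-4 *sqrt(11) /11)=1788 *sqrt(11) /11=539.10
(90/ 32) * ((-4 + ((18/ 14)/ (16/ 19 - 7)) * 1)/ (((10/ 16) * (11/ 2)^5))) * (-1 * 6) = 330912/ 14655641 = 0.02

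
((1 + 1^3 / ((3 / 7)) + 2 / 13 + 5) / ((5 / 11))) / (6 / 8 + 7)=14564 / 6045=2.41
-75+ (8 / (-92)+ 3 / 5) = -8566 / 115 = -74.49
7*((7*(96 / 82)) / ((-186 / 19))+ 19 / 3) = 146699 / 3813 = 38.47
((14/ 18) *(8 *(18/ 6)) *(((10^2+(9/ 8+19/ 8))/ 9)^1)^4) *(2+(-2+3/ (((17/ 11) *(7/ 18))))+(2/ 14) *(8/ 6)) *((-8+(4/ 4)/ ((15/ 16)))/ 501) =-5384140840/ 229959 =-23413.48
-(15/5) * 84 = -252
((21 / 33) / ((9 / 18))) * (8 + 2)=140 / 11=12.73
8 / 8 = 1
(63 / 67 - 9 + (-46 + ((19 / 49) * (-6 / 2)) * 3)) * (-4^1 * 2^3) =6045920 / 3283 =1841.58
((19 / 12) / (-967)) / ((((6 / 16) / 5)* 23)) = -190 / 200169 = -0.00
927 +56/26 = 12079/13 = 929.15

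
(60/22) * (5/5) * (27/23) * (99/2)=3645/23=158.48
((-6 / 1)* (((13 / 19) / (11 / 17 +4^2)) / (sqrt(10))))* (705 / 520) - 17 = -17 - 7191* sqrt(10) / 215080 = -17.11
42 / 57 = 14 / 19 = 0.74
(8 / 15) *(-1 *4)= -32 / 15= -2.13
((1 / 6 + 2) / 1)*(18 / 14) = 39 / 14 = 2.79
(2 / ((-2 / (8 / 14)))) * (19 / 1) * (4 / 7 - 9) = 4484 / 49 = 91.51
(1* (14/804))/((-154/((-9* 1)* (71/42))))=71/41272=0.00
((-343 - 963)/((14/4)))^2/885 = 6822544/43365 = 157.33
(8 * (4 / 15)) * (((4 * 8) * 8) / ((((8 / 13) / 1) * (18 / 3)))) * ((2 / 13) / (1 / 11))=11264 / 45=250.31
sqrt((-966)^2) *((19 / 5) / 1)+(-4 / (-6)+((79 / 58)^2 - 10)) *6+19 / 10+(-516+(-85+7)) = 12757261 / 4205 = 3033.83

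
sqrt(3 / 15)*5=sqrt(5)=2.24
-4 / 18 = -2 / 9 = -0.22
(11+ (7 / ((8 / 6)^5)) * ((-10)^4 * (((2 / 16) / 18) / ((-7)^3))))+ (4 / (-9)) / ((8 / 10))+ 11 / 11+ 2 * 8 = 12241597 / 451584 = 27.11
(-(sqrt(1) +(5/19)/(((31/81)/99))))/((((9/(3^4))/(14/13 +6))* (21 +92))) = -33686352/865241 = -38.93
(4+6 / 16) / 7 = 5 / 8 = 0.62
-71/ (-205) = 71/ 205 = 0.35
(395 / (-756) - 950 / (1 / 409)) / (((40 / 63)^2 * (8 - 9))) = 1233725619 / 1280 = 963848.14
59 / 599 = 0.10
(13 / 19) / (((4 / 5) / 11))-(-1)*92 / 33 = 30587 / 2508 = 12.20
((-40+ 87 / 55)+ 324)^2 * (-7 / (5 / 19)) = -32812409917 / 15125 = -2169415.53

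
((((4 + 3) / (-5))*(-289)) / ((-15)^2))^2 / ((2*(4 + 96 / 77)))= 315124733 / 1022625000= 0.31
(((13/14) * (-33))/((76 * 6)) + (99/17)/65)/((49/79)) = 4159903/115220560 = 0.04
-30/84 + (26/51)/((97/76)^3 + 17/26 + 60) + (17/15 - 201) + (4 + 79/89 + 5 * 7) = -173683353281127/1083299905450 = -160.33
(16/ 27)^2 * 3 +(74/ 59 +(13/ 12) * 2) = 128299/ 28674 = 4.47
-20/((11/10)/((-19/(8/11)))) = 475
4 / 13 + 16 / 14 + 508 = 46360 / 91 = 509.45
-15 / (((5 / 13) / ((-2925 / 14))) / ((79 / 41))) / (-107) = -9011925 / 61418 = -146.73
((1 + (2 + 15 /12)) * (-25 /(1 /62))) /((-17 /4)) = 1550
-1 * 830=-830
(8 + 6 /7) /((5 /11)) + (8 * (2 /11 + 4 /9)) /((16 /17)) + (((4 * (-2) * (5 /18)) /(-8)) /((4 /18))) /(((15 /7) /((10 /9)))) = 529253 /20790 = 25.46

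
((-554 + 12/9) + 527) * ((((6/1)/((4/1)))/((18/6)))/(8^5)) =-77/196608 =-0.00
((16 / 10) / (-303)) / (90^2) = -2 / 3067875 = -0.00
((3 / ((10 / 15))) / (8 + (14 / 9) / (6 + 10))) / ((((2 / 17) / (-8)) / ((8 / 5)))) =-176256 / 2915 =-60.47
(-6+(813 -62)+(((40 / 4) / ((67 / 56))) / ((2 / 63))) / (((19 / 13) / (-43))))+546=-8217317 / 1273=-6455.08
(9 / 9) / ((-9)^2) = 1 / 81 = 0.01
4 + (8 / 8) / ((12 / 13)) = 61 / 12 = 5.08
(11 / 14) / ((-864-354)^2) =11 / 20769336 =0.00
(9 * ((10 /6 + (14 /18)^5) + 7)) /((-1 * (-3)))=528565 /19683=26.85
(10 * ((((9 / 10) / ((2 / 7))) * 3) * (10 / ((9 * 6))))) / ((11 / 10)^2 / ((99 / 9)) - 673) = -0.03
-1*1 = -1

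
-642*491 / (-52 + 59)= -315222 / 7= -45031.71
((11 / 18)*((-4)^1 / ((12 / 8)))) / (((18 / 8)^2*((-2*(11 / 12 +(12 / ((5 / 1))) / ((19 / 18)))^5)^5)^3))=182027829830658261346933371435731375698694676648934300275909291938343007679182763165143510897320113331054516992667603429079642636912389799832878841856000000000000000000000000000000000000000000000000000000000000000000000000000 / 1136966265534881449794655828870260752950458279584992051040599291287527112741324505274813729032392040245049674953235705234455477782000135320725557214492025900804070508206614368403919049944484277594184523460007149536519432312646963389824489783536266638038869559765955693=0.00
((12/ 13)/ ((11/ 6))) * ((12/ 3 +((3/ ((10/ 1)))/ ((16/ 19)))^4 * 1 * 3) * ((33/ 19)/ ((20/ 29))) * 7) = 1118591151111/ 31129600000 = 35.93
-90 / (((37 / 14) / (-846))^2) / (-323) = 12625230240 / 442187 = 28551.79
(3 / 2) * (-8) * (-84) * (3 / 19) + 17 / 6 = 18467 / 114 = 161.99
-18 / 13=-1.38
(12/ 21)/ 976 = 1/ 1708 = 0.00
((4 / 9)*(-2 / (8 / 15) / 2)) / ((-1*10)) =1 / 12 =0.08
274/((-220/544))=-37264/55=-677.53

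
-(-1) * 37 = 37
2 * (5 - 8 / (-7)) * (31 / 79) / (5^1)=2666 / 2765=0.96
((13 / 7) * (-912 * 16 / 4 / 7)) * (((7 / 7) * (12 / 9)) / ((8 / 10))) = -79040 / 49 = -1613.06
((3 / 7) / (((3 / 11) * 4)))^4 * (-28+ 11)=-0.40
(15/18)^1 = 5/6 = 0.83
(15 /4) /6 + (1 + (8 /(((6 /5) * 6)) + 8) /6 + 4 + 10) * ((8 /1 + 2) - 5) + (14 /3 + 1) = 19199 /216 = 88.88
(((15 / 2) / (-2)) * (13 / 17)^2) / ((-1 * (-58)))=-2535 / 67048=-0.04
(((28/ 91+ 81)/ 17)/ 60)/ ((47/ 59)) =0.10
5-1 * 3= 2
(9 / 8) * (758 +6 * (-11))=1557 / 2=778.50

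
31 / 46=0.67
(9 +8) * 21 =357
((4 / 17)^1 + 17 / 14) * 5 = 1725 / 238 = 7.25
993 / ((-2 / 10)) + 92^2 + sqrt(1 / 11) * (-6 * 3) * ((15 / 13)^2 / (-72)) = 225 * sqrt(11) / 7436 + 3499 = 3499.10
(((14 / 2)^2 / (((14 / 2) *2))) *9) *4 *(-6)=-756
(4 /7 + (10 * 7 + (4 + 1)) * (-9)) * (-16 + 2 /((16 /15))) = 533473 /56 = 9526.30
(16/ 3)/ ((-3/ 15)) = -80/ 3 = -26.67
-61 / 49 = -1.24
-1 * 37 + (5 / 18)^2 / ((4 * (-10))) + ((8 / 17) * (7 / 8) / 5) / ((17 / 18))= -138261913 / 3745440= -36.91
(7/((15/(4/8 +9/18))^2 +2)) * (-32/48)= -14/681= -0.02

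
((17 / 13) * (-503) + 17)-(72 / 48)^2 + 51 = -30785 / 52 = -592.02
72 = 72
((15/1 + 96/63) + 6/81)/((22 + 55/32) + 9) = 100384/197883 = 0.51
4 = 4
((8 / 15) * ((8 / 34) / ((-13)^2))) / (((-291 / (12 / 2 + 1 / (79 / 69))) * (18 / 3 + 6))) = -1448 / 990710955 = -0.00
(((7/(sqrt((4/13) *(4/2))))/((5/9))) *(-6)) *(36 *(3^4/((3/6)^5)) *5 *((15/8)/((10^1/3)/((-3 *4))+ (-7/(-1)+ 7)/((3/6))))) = -297606960 *sqrt(26)/499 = -3041089.57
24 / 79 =0.30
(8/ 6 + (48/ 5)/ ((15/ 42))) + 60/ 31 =70096/ 2325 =30.15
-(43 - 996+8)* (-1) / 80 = -189 / 16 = -11.81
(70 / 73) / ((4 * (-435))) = -7 / 12702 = -0.00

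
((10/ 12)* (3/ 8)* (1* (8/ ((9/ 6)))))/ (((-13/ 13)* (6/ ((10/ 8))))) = -25/ 72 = -0.35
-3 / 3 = -1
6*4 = 24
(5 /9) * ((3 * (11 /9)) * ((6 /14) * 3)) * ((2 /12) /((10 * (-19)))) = -11 /4788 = -0.00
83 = 83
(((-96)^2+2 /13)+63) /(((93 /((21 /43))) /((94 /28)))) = 5669563 /34658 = 163.59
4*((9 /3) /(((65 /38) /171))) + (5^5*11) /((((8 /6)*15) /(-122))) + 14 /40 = -208487.52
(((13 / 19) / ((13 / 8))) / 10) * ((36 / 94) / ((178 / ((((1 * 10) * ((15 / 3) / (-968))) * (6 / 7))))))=-270 / 67317019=-0.00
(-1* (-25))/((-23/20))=-21.74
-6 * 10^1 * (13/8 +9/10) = -303/2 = -151.50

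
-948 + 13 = -935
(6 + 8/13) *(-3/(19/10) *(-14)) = 36120/247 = 146.23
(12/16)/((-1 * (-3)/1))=1/4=0.25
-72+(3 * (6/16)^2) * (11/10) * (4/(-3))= -11619/160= -72.62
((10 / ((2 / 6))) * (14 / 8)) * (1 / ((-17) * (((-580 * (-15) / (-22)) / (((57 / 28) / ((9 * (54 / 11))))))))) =2299 / 6389280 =0.00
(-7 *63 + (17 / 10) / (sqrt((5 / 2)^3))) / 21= -21 + 17 *sqrt(10) / 2625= -20.98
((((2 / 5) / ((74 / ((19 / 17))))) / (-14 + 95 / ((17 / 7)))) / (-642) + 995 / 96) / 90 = 8410202371 / 73029297600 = 0.12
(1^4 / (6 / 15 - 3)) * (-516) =2580 / 13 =198.46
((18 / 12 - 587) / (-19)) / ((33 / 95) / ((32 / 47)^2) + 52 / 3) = 8993280 / 5277251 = 1.70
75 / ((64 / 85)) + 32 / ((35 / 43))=311189 / 2240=138.92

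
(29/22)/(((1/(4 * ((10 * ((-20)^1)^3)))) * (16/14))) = -4060000/11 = -369090.91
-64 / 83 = -0.77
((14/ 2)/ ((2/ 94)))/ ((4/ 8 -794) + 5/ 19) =-12502/ 30143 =-0.41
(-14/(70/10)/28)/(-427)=1/5978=0.00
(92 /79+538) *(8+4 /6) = 369148 /79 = 4672.76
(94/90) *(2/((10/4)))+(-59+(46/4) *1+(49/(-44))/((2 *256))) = -236543761/5068800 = -46.67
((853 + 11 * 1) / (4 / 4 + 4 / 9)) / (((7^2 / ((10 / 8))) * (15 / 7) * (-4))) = -162 / 91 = -1.78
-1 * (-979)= 979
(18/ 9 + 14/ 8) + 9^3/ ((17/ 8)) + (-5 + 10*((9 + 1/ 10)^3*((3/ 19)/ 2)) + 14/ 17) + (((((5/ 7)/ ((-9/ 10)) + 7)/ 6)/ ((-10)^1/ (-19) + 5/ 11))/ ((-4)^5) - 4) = 119635046898439/ 128149862400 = 933.56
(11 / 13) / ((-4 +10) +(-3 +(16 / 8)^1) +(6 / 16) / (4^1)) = 0.17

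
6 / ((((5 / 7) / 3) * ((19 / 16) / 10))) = 4032 / 19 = 212.21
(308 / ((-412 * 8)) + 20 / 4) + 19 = 19699 / 824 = 23.91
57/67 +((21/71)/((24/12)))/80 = 648927/761120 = 0.85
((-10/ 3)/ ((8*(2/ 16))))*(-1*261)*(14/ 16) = 3045/ 4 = 761.25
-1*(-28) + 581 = 609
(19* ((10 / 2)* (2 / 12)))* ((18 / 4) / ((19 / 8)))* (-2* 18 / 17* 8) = -8640 / 17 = -508.24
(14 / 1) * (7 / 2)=49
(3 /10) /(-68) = -3 /680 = -0.00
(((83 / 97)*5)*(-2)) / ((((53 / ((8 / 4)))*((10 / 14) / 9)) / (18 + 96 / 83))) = -7560 / 97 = -77.94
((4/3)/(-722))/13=-2/14079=-0.00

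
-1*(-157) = 157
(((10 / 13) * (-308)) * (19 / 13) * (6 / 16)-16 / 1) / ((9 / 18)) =-49298 / 169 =-291.70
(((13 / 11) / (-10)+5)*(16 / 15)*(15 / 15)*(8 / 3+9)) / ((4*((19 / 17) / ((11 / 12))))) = 12.46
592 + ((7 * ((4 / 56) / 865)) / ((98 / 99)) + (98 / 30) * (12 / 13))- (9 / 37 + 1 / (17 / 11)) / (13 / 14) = 12670129987 / 21328132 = 594.06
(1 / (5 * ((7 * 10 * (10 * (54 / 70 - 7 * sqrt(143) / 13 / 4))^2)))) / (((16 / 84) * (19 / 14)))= 141582168 * sqrt(143) / 24578181637655 + 10860879939 / 122890908188275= 0.00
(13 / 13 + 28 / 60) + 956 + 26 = 14752 / 15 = 983.47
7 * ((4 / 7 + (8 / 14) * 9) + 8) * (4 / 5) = 76.80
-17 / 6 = -2.83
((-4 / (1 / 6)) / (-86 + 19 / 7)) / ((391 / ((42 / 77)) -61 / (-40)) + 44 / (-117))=786240 / 1958971531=0.00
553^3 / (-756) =-24158911 / 108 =-223693.62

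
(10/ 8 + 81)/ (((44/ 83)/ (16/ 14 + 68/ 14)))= 81921/ 88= 930.92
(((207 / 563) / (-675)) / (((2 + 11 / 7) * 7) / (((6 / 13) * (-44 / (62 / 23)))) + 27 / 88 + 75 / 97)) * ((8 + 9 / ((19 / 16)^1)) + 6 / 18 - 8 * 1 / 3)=681847144 / 211550129745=0.00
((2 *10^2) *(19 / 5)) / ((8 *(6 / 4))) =190 / 3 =63.33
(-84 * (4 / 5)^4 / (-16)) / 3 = 448 / 625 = 0.72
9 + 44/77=67/7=9.57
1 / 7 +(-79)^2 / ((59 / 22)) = 961173 / 413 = 2327.30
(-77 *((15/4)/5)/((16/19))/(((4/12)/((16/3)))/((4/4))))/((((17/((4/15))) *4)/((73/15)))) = -106799/5100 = -20.94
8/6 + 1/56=1.35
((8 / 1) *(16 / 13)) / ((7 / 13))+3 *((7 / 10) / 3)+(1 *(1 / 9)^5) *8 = 78476681 / 4133430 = 18.99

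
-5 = -5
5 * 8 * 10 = 400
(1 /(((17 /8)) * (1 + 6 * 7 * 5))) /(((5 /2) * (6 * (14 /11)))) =44 /376635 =0.00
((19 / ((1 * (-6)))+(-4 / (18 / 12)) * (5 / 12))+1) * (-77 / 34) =7.42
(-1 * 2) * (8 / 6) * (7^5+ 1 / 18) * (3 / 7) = -1210108 / 63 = -19208.06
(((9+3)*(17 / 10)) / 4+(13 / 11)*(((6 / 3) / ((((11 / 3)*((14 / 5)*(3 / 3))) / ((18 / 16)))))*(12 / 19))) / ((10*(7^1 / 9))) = 1905903 / 2816275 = 0.68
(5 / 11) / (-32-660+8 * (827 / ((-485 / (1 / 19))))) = -46075 / 70217356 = -0.00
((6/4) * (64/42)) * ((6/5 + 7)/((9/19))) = 12464/315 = 39.57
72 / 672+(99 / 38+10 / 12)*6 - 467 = -446.26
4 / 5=0.80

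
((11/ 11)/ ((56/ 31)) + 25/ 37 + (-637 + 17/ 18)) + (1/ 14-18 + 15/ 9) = -1734499/ 2664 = -651.09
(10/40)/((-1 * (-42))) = 1/168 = 0.01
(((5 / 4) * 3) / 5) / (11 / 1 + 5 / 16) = 12 / 181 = 0.07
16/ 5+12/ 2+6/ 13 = 628/ 65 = 9.66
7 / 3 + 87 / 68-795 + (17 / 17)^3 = -161239 / 204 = -790.39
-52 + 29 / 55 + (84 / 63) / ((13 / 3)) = -51.17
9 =9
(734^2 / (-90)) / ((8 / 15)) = -11224.08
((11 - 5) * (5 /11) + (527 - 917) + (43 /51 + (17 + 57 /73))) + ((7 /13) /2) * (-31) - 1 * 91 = -498310697 /1064778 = -467.99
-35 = -35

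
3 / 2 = 1.50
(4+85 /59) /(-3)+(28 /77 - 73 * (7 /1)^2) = -2322414 /649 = -3578.45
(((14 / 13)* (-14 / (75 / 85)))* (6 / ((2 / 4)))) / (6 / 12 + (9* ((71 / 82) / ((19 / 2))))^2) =-16175953696 / 92526395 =-174.83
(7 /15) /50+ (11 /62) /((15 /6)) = 1867 /23250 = 0.08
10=10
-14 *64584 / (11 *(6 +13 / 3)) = -2712528 / 341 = -7954.63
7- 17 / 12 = 5.58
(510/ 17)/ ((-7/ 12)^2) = 4320/ 49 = 88.16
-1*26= -26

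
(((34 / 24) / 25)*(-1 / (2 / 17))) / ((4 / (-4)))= 289 / 600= 0.48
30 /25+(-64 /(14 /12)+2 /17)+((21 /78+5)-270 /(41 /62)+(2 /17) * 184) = -275854101 /634270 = -434.92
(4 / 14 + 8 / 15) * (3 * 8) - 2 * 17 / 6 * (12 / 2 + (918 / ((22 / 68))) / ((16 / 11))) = -1549603 / 140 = -11068.59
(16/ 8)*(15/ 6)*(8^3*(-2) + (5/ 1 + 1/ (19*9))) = -5094.97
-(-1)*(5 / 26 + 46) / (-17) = -1201 / 442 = -2.72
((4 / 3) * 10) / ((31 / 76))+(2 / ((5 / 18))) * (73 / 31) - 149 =-46201 / 465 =-99.36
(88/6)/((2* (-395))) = -22/1185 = -0.02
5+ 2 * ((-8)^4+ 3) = 8203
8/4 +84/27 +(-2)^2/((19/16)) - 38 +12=-2996/171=-17.52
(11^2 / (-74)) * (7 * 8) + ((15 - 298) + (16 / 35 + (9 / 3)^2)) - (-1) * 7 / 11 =-5191933 / 14245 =-364.47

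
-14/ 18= -7/ 9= -0.78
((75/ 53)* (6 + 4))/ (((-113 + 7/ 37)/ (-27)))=374625/ 110611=3.39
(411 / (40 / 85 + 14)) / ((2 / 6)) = 6987 / 82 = 85.21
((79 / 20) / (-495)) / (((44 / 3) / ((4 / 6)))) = -0.00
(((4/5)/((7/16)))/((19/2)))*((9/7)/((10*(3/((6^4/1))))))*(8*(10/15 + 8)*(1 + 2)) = 51757056/23275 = 2223.72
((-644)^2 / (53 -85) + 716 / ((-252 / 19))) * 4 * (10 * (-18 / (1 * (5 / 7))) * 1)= 13118600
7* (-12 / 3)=-28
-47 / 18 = -2.61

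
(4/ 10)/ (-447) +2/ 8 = 2227/ 8940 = 0.25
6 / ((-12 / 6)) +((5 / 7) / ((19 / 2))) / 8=-1591 / 532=-2.99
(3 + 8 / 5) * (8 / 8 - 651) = -2990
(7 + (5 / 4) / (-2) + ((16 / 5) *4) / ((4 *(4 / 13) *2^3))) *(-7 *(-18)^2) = -174069 / 10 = -17406.90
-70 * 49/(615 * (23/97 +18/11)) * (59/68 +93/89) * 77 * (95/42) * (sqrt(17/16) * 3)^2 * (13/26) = -4426860428375/933676928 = -4741.32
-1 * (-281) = 281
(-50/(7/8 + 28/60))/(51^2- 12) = -2000/138943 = -0.01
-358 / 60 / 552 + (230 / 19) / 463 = 2234137 / 145678320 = 0.02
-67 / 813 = -0.08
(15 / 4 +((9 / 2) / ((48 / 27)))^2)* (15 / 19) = 156015 / 19456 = 8.02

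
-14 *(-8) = 112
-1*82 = -82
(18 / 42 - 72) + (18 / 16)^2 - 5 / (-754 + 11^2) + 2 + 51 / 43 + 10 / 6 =-798045995 / 12194112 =-65.45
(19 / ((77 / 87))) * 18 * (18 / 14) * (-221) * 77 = -59180706 / 7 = -8454386.57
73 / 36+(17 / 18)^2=473 / 162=2.92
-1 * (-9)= 9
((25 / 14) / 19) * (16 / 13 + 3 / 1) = 1375 / 3458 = 0.40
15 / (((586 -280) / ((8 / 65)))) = 4 / 663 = 0.01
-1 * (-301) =301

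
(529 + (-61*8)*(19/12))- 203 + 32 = -414.67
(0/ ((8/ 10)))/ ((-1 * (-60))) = 0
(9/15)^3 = 0.22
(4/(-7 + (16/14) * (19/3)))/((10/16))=672/25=26.88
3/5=0.60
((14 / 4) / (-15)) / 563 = -7 / 16890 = -0.00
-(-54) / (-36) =-3 / 2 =-1.50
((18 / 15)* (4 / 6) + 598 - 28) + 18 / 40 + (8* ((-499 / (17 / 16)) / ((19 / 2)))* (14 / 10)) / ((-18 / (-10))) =3065663 / 11628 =263.64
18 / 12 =3 / 2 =1.50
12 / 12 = 1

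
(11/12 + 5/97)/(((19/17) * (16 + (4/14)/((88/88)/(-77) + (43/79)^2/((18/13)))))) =33308132249/669840826992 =0.05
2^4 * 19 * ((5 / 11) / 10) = 152 / 11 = 13.82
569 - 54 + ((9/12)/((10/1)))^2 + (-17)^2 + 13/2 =1296809/1600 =810.51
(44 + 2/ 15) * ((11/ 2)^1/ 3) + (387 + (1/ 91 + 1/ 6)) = 3833647/ 8190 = 468.09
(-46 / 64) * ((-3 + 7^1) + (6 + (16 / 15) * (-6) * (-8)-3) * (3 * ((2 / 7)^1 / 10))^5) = -24161577119 / 8403500000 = -2.88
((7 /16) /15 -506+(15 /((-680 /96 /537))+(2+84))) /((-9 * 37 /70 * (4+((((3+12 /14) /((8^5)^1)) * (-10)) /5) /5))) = 3187762063360 /38954467539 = 81.83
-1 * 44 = -44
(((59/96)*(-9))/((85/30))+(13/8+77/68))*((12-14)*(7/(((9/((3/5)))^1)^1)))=-0.75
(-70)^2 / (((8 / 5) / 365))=2235625 / 2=1117812.50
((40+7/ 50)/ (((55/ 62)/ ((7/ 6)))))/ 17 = 145173/ 46750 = 3.11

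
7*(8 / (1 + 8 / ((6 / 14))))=168 / 59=2.85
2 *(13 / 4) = 13 / 2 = 6.50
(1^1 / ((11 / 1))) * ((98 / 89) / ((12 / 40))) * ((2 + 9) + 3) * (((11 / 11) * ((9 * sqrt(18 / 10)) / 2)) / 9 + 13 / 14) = 1372 * sqrt(5) / 979 + 12740 / 2937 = 7.47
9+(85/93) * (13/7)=6964/651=10.70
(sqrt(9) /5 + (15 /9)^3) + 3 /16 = 11701 /2160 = 5.42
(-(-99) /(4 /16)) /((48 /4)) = 33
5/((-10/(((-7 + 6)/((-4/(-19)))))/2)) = 19/4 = 4.75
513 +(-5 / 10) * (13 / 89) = 512.93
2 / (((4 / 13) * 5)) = 13 / 10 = 1.30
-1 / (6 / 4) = -2 / 3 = -0.67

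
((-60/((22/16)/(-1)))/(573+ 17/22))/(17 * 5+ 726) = 960/10237253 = 0.00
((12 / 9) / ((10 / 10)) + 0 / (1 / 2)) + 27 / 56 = 305 / 168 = 1.82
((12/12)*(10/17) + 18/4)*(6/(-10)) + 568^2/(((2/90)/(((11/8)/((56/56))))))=3393600681/170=19962356.95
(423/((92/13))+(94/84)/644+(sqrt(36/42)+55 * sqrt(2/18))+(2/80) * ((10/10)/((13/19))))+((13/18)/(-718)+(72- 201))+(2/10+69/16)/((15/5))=-186901199197/3786990480+sqrt(42)/7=-48.43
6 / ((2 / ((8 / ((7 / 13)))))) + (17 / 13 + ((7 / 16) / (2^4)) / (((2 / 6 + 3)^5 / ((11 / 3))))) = 106880567567 / 2329600000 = 45.88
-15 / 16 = -0.94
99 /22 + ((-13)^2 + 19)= 385 /2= 192.50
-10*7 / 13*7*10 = -4900 / 13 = -376.92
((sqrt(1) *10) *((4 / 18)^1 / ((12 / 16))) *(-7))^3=-175616000 / 19683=-8922.22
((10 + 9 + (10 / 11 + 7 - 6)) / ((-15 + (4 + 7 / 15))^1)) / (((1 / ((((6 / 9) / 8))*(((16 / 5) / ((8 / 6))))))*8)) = -345 / 6952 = -0.05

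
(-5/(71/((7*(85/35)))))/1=-85/71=-1.20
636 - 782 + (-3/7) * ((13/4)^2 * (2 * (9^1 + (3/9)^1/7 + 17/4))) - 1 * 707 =-1526277/1568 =-973.39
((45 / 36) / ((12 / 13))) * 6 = 8.12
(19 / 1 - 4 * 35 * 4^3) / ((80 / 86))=-384463 / 40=-9611.58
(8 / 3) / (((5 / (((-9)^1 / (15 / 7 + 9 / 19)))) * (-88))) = 133 / 6380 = 0.02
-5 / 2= -2.50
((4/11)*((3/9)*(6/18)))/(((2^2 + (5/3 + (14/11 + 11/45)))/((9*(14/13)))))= 90/1651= 0.05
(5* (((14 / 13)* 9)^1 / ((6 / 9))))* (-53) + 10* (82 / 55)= -548803 / 143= -3837.78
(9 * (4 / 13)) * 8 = 288 / 13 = 22.15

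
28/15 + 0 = 1.87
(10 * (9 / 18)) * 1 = 5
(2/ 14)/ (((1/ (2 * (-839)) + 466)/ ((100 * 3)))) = 0.09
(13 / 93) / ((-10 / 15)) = -13 / 62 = -0.21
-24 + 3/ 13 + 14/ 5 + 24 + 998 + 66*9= 103677/ 65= 1595.03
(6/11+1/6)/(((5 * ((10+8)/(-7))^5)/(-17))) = 13428793/623557440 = 0.02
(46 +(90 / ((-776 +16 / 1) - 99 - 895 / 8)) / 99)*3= 3930022 / 28479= 138.00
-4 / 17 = -0.24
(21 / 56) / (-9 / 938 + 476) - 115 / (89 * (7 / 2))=-0.37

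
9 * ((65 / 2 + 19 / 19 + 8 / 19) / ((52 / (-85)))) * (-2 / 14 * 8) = 570.32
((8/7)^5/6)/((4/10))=40960/50421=0.81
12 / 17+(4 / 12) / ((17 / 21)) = 19 / 17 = 1.12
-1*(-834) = 834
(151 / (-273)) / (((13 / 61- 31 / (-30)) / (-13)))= 92110 / 15967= 5.77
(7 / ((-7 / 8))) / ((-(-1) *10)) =-4 / 5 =-0.80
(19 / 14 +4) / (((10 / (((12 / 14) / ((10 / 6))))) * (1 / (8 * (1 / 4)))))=27 / 49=0.55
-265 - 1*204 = -469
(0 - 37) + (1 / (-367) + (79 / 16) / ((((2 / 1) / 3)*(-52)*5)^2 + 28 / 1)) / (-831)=-48865235852873 / 1320682160064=-37.00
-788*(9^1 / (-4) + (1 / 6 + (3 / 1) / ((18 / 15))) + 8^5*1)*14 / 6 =-542251759 / 9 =-60250195.44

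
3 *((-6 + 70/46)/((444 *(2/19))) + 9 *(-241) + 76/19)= -44219917/6808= -6495.29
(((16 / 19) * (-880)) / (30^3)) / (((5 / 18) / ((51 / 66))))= -544 / 7125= -0.08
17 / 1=17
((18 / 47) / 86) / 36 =0.00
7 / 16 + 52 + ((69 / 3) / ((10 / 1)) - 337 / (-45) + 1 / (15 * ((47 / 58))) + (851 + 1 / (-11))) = 67987235 / 74448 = 913.22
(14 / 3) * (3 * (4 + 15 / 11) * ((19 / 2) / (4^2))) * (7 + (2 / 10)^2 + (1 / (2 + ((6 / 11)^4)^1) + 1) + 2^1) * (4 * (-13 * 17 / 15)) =-13944776288261 / 504537000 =-27638.76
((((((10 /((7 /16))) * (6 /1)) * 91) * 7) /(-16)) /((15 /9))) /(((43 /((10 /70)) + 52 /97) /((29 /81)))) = -1023932 /263241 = -3.89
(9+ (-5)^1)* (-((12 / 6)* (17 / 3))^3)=-157216 / 27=-5822.81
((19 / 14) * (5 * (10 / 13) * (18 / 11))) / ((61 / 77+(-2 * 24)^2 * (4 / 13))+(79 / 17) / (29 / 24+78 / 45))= 10261710 / 854549981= 0.01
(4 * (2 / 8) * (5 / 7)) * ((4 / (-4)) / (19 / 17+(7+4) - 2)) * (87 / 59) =-0.10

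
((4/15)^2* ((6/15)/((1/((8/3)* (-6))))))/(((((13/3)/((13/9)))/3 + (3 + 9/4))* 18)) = -1024/253125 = -0.00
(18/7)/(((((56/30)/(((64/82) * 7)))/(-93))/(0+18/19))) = -663.09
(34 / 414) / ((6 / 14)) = 0.19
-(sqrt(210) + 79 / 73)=-sqrt(210) - 79 / 73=-15.57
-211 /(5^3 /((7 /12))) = -1477 /1500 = -0.98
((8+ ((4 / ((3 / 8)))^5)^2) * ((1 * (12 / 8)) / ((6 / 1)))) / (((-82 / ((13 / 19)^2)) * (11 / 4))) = -95138542168118852 / 9613826739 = -9896011.73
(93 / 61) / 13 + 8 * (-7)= -44315 / 793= -55.88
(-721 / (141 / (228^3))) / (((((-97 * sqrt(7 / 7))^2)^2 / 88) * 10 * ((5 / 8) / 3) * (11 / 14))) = -3828404514816 / 104021905175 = -36.80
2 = 2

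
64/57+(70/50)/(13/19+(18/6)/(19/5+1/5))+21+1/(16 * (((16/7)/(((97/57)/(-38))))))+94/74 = 272468638589/11181411840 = 24.37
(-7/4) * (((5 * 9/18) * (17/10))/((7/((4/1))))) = -4.25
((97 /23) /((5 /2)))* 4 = 776 /115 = 6.75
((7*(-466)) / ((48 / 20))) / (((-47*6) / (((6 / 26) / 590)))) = 1631 / 865176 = 0.00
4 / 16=1 / 4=0.25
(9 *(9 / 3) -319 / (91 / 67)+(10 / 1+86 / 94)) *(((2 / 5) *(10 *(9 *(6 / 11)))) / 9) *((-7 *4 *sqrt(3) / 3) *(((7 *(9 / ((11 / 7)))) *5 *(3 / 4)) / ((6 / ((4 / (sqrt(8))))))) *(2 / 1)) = 1350853560 *sqrt(6) / 6721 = 492322.86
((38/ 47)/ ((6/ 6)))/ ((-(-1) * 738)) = 19/ 17343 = 0.00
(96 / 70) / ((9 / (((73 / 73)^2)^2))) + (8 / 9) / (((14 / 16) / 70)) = 22448 / 315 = 71.26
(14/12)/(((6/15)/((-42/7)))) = -35/2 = -17.50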